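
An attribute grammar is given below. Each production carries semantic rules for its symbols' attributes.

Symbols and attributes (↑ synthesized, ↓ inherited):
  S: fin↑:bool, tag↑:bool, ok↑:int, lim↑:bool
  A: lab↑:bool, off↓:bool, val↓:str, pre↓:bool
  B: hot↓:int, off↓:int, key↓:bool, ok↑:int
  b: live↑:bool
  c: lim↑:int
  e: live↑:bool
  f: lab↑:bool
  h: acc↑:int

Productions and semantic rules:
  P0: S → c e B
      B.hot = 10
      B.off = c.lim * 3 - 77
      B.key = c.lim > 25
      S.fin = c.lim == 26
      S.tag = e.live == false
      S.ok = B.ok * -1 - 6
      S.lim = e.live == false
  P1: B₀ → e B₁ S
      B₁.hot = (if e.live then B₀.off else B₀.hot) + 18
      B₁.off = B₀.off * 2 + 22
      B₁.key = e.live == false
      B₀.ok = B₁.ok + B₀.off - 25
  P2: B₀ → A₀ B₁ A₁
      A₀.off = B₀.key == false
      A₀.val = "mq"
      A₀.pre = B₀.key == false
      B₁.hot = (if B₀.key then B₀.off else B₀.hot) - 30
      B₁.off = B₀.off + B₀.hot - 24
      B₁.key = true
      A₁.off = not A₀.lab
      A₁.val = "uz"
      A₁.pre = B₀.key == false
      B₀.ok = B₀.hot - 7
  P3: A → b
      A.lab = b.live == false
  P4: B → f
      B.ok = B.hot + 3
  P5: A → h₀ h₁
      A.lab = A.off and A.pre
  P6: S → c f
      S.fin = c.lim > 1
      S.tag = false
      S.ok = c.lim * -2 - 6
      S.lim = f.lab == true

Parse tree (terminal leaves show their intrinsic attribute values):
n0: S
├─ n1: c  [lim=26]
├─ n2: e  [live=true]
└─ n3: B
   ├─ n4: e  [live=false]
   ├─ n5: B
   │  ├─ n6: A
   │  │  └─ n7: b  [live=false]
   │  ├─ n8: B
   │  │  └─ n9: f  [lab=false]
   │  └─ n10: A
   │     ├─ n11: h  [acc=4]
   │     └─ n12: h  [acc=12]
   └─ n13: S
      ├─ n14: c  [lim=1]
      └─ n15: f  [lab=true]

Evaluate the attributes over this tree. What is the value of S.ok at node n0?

-3

1. n1.lim = 26  [terminal]
2. n2.live = true  [terminal]
3. n3.hot = 10  [10]
4. n3.off = 1  [c.lim * 3 - 77]
5. n3.key = true  [c.lim > 25]
6. n4.live = false  [terminal]
7. n5.hot = 28  [(if e.live then B₀.off else B₀.hot) + 18]
8. n5.off = 24  [B₀.off * 2 + 22]
9. n5.key = true  [e.live == false]
10. n6.off = false  [B₀.key == false]
11. n6.val = "mq"  ["mq"]
12. n6.pre = false  [B₀.key == false]
13. n7.live = false  [terminal]
14. n6.lab = true  [b.live == false]
15. n8.hot = -6  [(if B₀.key then B₀.off else B₀.hot) - 30]
16. n8.off = 28  [B₀.off + B₀.hot - 24]
17. n8.key = true  [true]
18. n9.lab = false  [terminal]
19. n8.ok = -3  [B.hot + 3]
20. n10.off = false  [not A₀.lab]
21. n10.val = "uz"  ["uz"]
22. n10.pre = false  [B₀.key == false]
23. n11.acc = 4  [terminal]
24. n12.acc = 12  [terminal]
25. n10.lab = false  [A.off and A.pre]
26. n5.ok = 21  [B₀.hot - 7]
27. n14.lim = 1  [terminal]
28. n15.lab = true  [terminal]
29. n13.fin = false  [c.lim > 1]
30. n13.tag = false  [false]
31. n13.ok = -8  [c.lim * -2 - 6]
32. n13.lim = true  [f.lab == true]
33. n3.ok = -3  [B₁.ok + B₀.off - 25]
34. n0.fin = true  [c.lim == 26]
35. n0.tag = false  [e.live == false]
36. n0.ok = -3  [B.ok * -1 - 6]
37. n0.lim = false  [e.live == false]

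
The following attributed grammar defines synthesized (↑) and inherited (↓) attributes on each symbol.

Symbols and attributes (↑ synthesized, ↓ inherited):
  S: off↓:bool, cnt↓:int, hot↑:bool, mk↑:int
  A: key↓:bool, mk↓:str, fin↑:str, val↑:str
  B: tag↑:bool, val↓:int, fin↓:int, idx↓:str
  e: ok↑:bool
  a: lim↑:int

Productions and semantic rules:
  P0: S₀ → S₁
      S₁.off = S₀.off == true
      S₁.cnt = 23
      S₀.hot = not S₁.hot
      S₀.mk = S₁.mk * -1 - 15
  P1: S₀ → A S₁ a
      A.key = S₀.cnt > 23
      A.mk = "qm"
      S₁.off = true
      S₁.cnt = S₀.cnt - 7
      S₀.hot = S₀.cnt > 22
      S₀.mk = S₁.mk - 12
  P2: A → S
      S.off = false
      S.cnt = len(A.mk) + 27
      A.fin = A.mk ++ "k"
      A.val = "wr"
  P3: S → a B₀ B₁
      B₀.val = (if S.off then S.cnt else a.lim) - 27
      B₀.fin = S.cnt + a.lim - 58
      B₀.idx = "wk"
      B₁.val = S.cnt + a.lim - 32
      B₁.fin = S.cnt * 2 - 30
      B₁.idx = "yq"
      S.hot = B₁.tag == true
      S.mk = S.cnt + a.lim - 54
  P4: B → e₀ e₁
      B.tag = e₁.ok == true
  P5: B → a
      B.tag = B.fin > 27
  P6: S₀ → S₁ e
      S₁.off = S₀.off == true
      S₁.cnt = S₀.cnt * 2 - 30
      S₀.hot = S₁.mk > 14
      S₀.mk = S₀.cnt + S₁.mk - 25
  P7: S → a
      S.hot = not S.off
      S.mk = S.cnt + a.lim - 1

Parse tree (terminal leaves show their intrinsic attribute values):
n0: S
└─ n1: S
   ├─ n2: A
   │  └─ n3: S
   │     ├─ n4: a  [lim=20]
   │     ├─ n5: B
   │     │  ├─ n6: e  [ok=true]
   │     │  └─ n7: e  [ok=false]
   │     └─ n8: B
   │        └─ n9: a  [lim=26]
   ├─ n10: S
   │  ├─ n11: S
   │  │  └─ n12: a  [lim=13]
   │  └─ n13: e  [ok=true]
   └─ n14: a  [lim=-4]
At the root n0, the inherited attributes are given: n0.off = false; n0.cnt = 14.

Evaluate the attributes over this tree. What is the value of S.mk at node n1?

1. n0.off = false  [given at root]
2. n0.cnt = 14  [given at root]
3. n1.off = false  [S₀.off == true]
4. n1.cnt = 23  [23]
5. n2.key = false  [S₀.cnt > 23]
6. n2.mk = "qm"  ["qm"]
7. n3.off = false  [false]
8. n3.cnt = 29  [len(A.mk) + 27]
9. n4.lim = 20  [terminal]
10. n5.val = -7  [(if S.off then S.cnt else a.lim) - 27]
11. n5.fin = -9  [S.cnt + a.lim - 58]
12. n5.idx = "wk"  ["wk"]
13. n6.ok = true  [terminal]
14. n7.ok = false  [terminal]
15. n5.tag = false  [e₁.ok == true]
16. n8.val = 17  [S.cnt + a.lim - 32]
17. n8.fin = 28  [S.cnt * 2 - 30]
18. n8.idx = "yq"  ["yq"]
19. n9.lim = 26  [terminal]
20. n8.tag = true  [B.fin > 27]
21. n3.hot = true  [B₁.tag == true]
22. n3.mk = -5  [S.cnt + a.lim - 54]
23. n2.fin = "qmk"  [A.mk ++ "k"]
24. n2.val = "wr"  ["wr"]
25. n10.off = true  [true]
26. n10.cnt = 16  [S₀.cnt - 7]
27. n11.off = true  [S₀.off == true]
28. n11.cnt = 2  [S₀.cnt * 2 - 30]
29. n12.lim = 13  [terminal]
30. n11.hot = false  [not S.off]
31. n11.mk = 14  [S.cnt + a.lim - 1]
32. n13.ok = true  [terminal]
33. n10.hot = false  [S₁.mk > 14]
34. n10.mk = 5  [S₀.cnt + S₁.mk - 25]
35. n14.lim = -4  [terminal]
36. n1.hot = true  [S₀.cnt > 22]
37. n1.mk = -7  [S₁.mk - 12]
38. n0.hot = false  [not S₁.hot]
39. n0.mk = -8  [S₁.mk * -1 - 15]

-7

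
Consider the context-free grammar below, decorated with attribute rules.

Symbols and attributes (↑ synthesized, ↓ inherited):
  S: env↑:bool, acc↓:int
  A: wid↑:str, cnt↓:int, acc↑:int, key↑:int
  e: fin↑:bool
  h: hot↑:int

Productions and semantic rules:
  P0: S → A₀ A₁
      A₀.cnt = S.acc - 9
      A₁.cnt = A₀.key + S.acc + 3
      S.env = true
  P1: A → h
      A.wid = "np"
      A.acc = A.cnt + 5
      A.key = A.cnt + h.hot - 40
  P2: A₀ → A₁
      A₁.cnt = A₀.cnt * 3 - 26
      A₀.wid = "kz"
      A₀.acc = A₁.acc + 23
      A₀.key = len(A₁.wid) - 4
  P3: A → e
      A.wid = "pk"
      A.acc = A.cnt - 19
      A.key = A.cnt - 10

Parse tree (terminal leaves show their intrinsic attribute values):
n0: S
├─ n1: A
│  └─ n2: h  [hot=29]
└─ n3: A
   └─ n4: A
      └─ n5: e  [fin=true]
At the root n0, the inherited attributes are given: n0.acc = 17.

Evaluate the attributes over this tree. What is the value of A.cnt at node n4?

25

1. n0.acc = 17  [given at root]
2. n1.cnt = 8  [S.acc - 9]
3. n2.hot = 29  [terminal]
4. n1.wid = "np"  ["np"]
5. n1.acc = 13  [A.cnt + 5]
6. n1.key = -3  [A.cnt + h.hot - 40]
7. n3.cnt = 17  [A₀.key + S.acc + 3]
8. n4.cnt = 25  [A₀.cnt * 3 - 26]
9. n5.fin = true  [terminal]
10. n4.wid = "pk"  ["pk"]
11. n4.acc = 6  [A.cnt - 19]
12. n4.key = 15  [A.cnt - 10]
13. n3.wid = "kz"  ["kz"]
14. n3.acc = 29  [A₁.acc + 23]
15. n3.key = -2  [len(A₁.wid) - 4]
16. n0.env = true  [true]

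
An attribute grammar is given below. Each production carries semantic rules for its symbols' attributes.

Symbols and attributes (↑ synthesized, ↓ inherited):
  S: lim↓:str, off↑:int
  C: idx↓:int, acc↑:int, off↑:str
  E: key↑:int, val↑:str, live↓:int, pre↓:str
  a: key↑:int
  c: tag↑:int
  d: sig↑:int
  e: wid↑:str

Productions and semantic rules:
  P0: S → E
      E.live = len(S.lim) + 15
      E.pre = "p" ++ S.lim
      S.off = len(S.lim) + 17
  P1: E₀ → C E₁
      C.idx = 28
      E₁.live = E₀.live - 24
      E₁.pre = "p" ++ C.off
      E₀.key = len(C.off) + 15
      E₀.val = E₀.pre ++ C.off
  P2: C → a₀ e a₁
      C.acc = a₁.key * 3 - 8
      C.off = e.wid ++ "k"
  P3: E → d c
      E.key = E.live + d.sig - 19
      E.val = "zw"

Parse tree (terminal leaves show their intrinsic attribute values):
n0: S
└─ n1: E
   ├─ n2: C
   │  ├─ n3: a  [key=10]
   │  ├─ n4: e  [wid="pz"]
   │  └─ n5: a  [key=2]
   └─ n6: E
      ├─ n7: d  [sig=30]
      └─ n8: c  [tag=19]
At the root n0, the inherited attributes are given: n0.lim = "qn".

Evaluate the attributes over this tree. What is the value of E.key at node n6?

4

1. n0.lim = "qn"  [given at root]
2. n1.live = 17  [len(S.lim) + 15]
3. n1.pre = "pqn"  ["p" ++ S.lim]
4. n2.idx = 28  [28]
5. n3.key = 10  [terminal]
6. n4.wid = "pz"  [terminal]
7. n5.key = 2  [terminal]
8. n2.acc = -2  [a₁.key * 3 - 8]
9. n2.off = "pzk"  [e.wid ++ "k"]
10. n6.live = -7  [E₀.live - 24]
11. n6.pre = "ppzk"  ["p" ++ C.off]
12. n7.sig = 30  [terminal]
13. n8.tag = 19  [terminal]
14. n6.key = 4  [E.live + d.sig - 19]
15. n6.val = "zw"  ["zw"]
16. n1.key = 18  [len(C.off) + 15]
17. n1.val = "pqnpzk"  [E₀.pre ++ C.off]
18. n0.off = 19  [len(S.lim) + 17]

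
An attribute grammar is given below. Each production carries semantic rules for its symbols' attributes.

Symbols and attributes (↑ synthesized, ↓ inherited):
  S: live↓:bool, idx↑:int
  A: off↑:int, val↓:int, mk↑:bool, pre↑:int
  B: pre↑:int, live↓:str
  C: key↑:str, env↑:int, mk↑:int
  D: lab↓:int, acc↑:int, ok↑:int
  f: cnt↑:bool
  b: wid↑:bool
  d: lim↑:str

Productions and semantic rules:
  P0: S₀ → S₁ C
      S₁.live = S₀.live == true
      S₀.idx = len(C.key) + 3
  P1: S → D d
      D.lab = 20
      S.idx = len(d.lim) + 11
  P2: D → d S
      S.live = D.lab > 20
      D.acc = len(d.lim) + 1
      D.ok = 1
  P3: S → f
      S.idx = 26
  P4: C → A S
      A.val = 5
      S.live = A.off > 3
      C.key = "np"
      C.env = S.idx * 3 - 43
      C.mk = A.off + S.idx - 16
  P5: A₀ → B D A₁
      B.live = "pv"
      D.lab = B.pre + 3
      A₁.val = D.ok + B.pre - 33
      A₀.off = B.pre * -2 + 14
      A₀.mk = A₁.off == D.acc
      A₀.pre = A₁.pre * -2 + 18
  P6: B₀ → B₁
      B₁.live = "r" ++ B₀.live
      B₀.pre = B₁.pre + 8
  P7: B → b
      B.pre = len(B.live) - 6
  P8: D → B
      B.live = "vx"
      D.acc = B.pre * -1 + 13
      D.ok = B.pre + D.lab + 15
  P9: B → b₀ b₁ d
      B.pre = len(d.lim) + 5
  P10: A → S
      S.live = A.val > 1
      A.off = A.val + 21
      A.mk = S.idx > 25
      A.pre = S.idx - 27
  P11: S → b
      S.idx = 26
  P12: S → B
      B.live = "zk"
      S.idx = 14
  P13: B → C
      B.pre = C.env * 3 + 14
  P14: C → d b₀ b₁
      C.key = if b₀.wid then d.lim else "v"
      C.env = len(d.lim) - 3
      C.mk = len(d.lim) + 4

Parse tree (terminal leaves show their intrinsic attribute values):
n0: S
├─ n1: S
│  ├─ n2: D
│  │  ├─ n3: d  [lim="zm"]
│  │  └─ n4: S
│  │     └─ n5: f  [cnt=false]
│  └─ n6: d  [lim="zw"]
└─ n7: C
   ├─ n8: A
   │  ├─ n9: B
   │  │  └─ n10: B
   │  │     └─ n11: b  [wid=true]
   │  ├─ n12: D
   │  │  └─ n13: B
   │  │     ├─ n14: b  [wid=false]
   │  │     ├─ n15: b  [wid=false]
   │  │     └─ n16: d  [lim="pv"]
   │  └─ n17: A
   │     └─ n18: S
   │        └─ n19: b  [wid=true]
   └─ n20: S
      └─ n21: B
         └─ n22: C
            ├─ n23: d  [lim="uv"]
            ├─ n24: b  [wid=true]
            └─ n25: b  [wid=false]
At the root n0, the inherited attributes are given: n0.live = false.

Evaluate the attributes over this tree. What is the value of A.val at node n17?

2

1. n0.live = false  [given at root]
2. n1.live = false  [S₀.live == true]
3. n2.lab = 20  [20]
4. n3.lim = "zm"  [terminal]
5. n4.live = false  [D.lab > 20]
6. n5.cnt = false  [terminal]
7. n4.idx = 26  [26]
8. n2.acc = 3  [len(d.lim) + 1]
9. n2.ok = 1  [1]
10. n6.lim = "zw"  [terminal]
11. n1.idx = 13  [len(d.lim) + 11]
12. n8.val = 5  [5]
13. n9.live = "pv"  ["pv"]
14. n10.live = "rpv"  ["r" ++ B₀.live]
15. n11.wid = true  [terminal]
16. n10.pre = -3  [len(B.live) - 6]
17. n9.pre = 5  [B₁.pre + 8]
18. n12.lab = 8  [B.pre + 3]
19. n13.live = "vx"  ["vx"]
20. n14.wid = false  [terminal]
21. n15.wid = false  [terminal]
22. n16.lim = "pv"  [terminal]
23. n13.pre = 7  [len(d.lim) + 5]
24. n12.acc = 6  [B.pre * -1 + 13]
25. n12.ok = 30  [B.pre + D.lab + 15]
26. n17.val = 2  [D.ok + B.pre - 33]
27. n18.live = true  [A.val > 1]
28. n19.wid = true  [terminal]
29. n18.idx = 26  [26]
30. n17.off = 23  [A.val + 21]
31. n17.mk = true  [S.idx > 25]
32. n17.pre = -1  [S.idx - 27]
33. n8.off = 4  [B.pre * -2 + 14]
34. n8.mk = false  [A₁.off == D.acc]
35. n8.pre = 20  [A₁.pre * -2 + 18]
36. n20.live = true  [A.off > 3]
37. n21.live = "zk"  ["zk"]
38. n23.lim = "uv"  [terminal]
39. n24.wid = true  [terminal]
40. n25.wid = false  [terminal]
41. n22.key = "uv"  [if b₀.wid then d.lim else "v"]
42. n22.env = -1  [len(d.lim) - 3]
43. n22.mk = 6  [len(d.lim) + 4]
44. n21.pre = 11  [C.env * 3 + 14]
45. n20.idx = 14  [14]
46. n7.key = "np"  ["np"]
47. n7.env = -1  [S.idx * 3 - 43]
48. n7.mk = 2  [A.off + S.idx - 16]
49. n0.idx = 5  [len(C.key) + 3]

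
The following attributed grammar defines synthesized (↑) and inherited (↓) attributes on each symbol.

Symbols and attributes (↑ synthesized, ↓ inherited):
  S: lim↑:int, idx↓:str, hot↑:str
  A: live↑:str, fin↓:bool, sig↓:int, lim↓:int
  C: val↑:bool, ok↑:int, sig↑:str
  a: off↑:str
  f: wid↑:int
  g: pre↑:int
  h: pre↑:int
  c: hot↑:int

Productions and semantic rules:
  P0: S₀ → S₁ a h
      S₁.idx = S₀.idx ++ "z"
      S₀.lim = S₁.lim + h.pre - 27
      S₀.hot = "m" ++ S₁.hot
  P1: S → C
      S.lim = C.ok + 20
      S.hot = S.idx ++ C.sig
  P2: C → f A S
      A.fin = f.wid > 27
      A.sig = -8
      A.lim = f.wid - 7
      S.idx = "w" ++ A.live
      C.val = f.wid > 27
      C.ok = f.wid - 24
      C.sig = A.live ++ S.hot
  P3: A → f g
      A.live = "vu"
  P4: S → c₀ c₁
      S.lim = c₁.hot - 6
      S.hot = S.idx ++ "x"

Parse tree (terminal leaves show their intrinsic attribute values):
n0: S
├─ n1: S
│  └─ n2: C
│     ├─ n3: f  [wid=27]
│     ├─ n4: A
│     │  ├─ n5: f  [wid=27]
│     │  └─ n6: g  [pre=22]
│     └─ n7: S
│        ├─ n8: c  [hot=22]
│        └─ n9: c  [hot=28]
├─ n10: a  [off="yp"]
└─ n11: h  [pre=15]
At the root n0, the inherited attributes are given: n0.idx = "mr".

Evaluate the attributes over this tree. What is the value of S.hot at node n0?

1. n0.idx = "mr"  [given at root]
2. n1.idx = "mrz"  [S₀.idx ++ "z"]
3. n3.wid = 27  [terminal]
4. n4.fin = false  [f.wid > 27]
5. n4.sig = -8  [-8]
6. n4.lim = 20  [f.wid - 7]
7. n5.wid = 27  [terminal]
8. n6.pre = 22  [terminal]
9. n4.live = "vu"  ["vu"]
10. n7.idx = "wvu"  ["w" ++ A.live]
11. n8.hot = 22  [terminal]
12. n9.hot = 28  [terminal]
13. n7.lim = 22  [c₁.hot - 6]
14. n7.hot = "wvux"  [S.idx ++ "x"]
15. n2.val = false  [f.wid > 27]
16. n2.ok = 3  [f.wid - 24]
17. n2.sig = "vuwvux"  [A.live ++ S.hot]
18. n1.lim = 23  [C.ok + 20]
19. n1.hot = "mrzvuwvux"  [S.idx ++ C.sig]
20. n10.off = "yp"  [terminal]
21. n11.pre = 15  [terminal]
22. n0.lim = 11  [S₁.lim + h.pre - 27]
23. n0.hot = "mmrzvuwvux"  ["m" ++ S₁.hot]

"mmrzvuwvux"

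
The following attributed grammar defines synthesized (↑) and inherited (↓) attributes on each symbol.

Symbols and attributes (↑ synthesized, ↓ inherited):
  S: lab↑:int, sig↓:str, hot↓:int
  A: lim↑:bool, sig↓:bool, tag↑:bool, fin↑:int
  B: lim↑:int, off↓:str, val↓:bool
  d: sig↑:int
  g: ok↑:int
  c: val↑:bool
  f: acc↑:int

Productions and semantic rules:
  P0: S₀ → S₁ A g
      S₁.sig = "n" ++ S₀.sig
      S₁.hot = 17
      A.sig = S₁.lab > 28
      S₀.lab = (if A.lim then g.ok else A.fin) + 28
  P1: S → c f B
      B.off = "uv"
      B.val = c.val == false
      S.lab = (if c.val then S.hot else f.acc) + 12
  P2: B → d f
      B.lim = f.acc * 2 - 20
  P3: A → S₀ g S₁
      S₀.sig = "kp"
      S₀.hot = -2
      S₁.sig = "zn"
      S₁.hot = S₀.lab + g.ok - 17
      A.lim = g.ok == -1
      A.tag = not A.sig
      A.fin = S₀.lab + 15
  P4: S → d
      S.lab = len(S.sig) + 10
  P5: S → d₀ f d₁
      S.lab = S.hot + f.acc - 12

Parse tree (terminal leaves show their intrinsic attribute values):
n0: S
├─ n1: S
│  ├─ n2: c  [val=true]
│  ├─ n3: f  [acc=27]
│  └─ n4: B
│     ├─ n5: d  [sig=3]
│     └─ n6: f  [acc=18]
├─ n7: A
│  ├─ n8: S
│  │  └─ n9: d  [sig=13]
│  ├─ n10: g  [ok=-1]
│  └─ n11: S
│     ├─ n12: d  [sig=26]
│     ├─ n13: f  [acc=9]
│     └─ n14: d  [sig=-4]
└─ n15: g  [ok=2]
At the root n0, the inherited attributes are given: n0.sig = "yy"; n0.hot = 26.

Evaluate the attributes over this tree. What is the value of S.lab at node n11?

1. n0.sig = "yy"  [given at root]
2. n0.hot = 26  [given at root]
3. n1.sig = "nyy"  ["n" ++ S₀.sig]
4. n1.hot = 17  [17]
5. n2.val = true  [terminal]
6. n3.acc = 27  [terminal]
7. n4.off = "uv"  ["uv"]
8. n4.val = false  [c.val == false]
9. n5.sig = 3  [terminal]
10. n6.acc = 18  [terminal]
11. n4.lim = 16  [f.acc * 2 - 20]
12. n1.lab = 29  [(if c.val then S.hot else f.acc) + 12]
13. n7.sig = true  [S₁.lab > 28]
14. n8.sig = "kp"  ["kp"]
15. n8.hot = -2  [-2]
16. n9.sig = 13  [terminal]
17. n8.lab = 12  [len(S.sig) + 10]
18. n10.ok = -1  [terminal]
19. n11.sig = "zn"  ["zn"]
20. n11.hot = -6  [S₀.lab + g.ok - 17]
21. n12.sig = 26  [terminal]
22. n13.acc = 9  [terminal]
23. n14.sig = -4  [terminal]
24. n11.lab = -9  [S.hot + f.acc - 12]
25. n7.lim = true  [g.ok == -1]
26. n7.tag = false  [not A.sig]
27. n7.fin = 27  [S₀.lab + 15]
28. n15.ok = 2  [terminal]
29. n0.lab = 30  [(if A.lim then g.ok else A.fin) + 28]

-9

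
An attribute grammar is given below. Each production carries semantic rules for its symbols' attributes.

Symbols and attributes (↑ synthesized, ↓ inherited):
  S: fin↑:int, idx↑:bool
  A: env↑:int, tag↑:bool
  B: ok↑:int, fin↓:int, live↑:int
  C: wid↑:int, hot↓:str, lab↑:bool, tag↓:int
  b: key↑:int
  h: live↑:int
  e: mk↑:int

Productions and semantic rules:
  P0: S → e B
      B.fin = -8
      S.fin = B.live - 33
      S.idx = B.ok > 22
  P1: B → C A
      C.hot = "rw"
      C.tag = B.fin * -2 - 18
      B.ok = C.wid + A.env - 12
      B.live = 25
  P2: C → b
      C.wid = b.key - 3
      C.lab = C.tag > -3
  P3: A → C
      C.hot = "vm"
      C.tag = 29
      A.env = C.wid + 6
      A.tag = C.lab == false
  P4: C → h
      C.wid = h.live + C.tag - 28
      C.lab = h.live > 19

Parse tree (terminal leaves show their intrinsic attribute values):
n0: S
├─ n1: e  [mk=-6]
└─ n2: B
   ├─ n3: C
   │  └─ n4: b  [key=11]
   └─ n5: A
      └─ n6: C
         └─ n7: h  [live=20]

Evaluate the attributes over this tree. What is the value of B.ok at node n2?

23

1. n1.mk = -6  [terminal]
2. n2.fin = -8  [-8]
3. n3.hot = "rw"  ["rw"]
4. n3.tag = -2  [B.fin * -2 - 18]
5. n4.key = 11  [terminal]
6. n3.wid = 8  [b.key - 3]
7. n3.lab = true  [C.tag > -3]
8. n6.hot = "vm"  ["vm"]
9. n6.tag = 29  [29]
10. n7.live = 20  [terminal]
11. n6.wid = 21  [h.live + C.tag - 28]
12. n6.lab = true  [h.live > 19]
13. n5.env = 27  [C.wid + 6]
14. n5.tag = false  [C.lab == false]
15. n2.ok = 23  [C.wid + A.env - 12]
16. n2.live = 25  [25]
17. n0.fin = -8  [B.live - 33]
18. n0.idx = true  [B.ok > 22]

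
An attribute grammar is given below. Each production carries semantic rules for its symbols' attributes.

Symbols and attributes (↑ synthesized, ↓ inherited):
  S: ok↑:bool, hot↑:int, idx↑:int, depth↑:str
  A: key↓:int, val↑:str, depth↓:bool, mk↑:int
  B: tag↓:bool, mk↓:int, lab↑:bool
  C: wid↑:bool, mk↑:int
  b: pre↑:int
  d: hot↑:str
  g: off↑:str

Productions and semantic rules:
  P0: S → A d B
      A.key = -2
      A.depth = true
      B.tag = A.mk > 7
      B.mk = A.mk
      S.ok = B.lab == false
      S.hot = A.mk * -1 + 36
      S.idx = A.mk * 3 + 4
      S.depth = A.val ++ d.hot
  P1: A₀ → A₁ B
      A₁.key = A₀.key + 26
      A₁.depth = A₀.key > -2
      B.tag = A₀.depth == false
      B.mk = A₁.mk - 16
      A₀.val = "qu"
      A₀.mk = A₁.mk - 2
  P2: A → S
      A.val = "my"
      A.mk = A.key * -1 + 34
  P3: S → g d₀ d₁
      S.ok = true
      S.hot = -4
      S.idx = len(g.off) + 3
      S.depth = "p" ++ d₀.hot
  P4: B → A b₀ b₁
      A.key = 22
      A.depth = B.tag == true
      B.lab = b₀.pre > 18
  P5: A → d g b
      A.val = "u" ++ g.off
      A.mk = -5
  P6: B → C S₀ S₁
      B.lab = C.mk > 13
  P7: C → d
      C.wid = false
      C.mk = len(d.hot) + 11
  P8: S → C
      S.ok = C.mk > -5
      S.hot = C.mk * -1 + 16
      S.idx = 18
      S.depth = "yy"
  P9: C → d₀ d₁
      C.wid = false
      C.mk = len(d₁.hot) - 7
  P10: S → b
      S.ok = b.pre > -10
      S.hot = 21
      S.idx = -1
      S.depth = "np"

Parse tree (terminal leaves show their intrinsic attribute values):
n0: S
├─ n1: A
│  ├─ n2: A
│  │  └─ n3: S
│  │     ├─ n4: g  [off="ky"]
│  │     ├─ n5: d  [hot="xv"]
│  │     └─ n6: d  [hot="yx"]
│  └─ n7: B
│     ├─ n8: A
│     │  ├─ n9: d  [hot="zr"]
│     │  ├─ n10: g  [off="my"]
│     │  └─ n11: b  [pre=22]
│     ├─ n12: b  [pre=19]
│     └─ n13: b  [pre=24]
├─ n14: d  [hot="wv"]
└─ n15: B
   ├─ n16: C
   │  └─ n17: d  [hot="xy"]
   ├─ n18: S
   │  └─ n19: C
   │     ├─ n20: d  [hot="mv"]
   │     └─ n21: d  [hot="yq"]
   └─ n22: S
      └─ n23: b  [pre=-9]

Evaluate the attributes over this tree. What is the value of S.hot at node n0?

28

1. n1.key = -2  [-2]
2. n1.depth = true  [true]
3. n2.key = 24  [A₀.key + 26]
4. n2.depth = false  [A₀.key > -2]
5. n4.off = "ky"  [terminal]
6. n5.hot = "xv"  [terminal]
7. n6.hot = "yx"  [terminal]
8. n3.ok = true  [true]
9. n3.hot = -4  [-4]
10. n3.idx = 5  [len(g.off) + 3]
11. n3.depth = "pxv"  ["p" ++ d₀.hot]
12. n2.val = "my"  ["my"]
13. n2.mk = 10  [A.key * -1 + 34]
14. n7.tag = false  [A₀.depth == false]
15. n7.mk = -6  [A₁.mk - 16]
16. n8.key = 22  [22]
17. n8.depth = false  [B.tag == true]
18. n9.hot = "zr"  [terminal]
19. n10.off = "my"  [terminal]
20. n11.pre = 22  [terminal]
21. n8.val = "umy"  ["u" ++ g.off]
22. n8.mk = -5  [-5]
23. n12.pre = 19  [terminal]
24. n13.pre = 24  [terminal]
25. n7.lab = true  [b₀.pre > 18]
26. n1.val = "qu"  ["qu"]
27. n1.mk = 8  [A₁.mk - 2]
28. n14.hot = "wv"  [terminal]
29. n15.tag = true  [A.mk > 7]
30. n15.mk = 8  [A.mk]
31. n17.hot = "xy"  [terminal]
32. n16.wid = false  [false]
33. n16.mk = 13  [len(d.hot) + 11]
34. n20.hot = "mv"  [terminal]
35. n21.hot = "yq"  [terminal]
36. n19.wid = false  [false]
37. n19.mk = -5  [len(d₁.hot) - 7]
38. n18.ok = false  [C.mk > -5]
39. n18.hot = 21  [C.mk * -1 + 16]
40. n18.idx = 18  [18]
41. n18.depth = "yy"  ["yy"]
42. n23.pre = -9  [terminal]
43. n22.ok = true  [b.pre > -10]
44. n22.hot = 21  [21]
45. n22.idx = -1  [-1]
46. n22.depth = "np"  ["np"]
47. n15.lab = false  [C.mk > 13]
48. n0.ok = true  [B.lab == false]
49. n0.hot = 28  [A.mk * -1 + 36]
50. n0.idx = 28  [A.mk * 3 + 4]
51. n0.depth = "quwv"  [A.val ++ d.hot]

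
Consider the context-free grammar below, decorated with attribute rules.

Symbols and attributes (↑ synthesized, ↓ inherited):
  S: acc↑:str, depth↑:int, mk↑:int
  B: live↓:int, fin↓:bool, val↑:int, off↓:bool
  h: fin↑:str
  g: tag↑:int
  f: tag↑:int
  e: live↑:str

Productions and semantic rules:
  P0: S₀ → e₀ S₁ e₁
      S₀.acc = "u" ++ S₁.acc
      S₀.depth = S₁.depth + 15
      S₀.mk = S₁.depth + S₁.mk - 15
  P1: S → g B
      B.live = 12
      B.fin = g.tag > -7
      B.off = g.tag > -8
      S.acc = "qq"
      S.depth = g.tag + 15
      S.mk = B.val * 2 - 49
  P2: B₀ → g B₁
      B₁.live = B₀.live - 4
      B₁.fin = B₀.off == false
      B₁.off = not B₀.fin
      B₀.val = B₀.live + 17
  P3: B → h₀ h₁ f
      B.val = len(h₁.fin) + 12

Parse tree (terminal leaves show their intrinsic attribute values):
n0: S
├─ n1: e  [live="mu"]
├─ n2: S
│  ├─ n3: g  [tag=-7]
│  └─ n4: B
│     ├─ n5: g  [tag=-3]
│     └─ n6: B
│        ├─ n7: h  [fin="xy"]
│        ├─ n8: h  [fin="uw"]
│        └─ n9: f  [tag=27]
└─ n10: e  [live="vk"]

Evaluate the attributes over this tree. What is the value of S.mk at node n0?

2

1. n1.live = "mu"  [terminal]
2. n3.tag = -7  [terminal]
3. n4.live = 12  [12]
4. n4.fin = false  [g.tag > -7]
5. n4.off = true  [g.tag > -8]
6. n5.tag = -3  [terminal]
7. n6.live = 8  [B₀.live - 4]
8. n6.fin = false  [B₀.off == false]
9. n6.off = true  [not B₀.fin]
10. n7.fin = "xy"  [terminal]
11. n8.fin = "uw"  [terminal]
12. n9.tag = 27  [terminal]
13. n6.val = 14  [len(h₁.fin) + 12]
14. n4.val = 29  [B₀.live + 17]
15. n2.acc = "qq"  ["qq"]
16. n2.depth = 8  [g.tag + 15]
17. n2.mk = 9  [B.val * 2 - 49]
18. n10.live = "vk"  [terminal]
19. n0.acc = "uqq"  ["u" ++ S₁.acc]
20. n0.depth = 23  [S₁.depth + 15]
21. n0.mk = 2  [S₁.depth + S₁.mk - 15]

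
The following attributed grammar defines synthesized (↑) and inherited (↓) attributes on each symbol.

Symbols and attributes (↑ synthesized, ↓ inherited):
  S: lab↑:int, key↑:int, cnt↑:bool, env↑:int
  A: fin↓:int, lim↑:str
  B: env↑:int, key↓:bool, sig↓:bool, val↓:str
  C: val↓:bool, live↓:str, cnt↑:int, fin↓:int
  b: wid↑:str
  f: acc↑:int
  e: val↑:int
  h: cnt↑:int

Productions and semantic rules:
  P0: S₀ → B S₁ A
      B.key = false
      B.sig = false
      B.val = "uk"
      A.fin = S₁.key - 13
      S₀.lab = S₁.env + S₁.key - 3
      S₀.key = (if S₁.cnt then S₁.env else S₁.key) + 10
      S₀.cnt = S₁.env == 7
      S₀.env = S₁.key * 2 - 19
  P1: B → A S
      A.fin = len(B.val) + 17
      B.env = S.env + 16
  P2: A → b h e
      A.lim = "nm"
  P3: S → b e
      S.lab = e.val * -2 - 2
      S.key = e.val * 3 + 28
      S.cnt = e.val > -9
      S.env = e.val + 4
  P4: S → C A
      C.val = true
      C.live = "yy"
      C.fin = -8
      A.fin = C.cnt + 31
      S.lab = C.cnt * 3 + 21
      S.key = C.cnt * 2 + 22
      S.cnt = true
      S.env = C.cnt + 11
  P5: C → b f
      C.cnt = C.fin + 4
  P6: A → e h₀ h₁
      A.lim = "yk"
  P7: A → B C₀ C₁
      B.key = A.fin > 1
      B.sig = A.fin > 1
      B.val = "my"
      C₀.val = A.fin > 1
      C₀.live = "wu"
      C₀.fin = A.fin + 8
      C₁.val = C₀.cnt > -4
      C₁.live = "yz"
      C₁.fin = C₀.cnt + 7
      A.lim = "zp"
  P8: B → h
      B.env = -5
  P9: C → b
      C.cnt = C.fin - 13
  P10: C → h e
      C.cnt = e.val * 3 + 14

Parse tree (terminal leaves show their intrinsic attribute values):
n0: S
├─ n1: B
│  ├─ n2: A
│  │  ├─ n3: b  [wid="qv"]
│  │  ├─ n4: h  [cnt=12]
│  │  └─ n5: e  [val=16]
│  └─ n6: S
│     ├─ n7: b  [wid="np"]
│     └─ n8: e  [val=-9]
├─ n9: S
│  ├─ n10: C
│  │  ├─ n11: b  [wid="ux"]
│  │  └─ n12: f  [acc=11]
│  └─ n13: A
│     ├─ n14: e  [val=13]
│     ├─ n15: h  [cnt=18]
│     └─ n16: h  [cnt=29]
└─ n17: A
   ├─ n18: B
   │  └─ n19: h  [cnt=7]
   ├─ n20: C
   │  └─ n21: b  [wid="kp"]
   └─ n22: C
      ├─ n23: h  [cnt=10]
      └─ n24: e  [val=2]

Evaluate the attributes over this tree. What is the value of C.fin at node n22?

1. n1.key = false  [false]
2. n1.sig = false  [false]
3. n1.val = "uk"  ["uk"]
4. n2.fin = 19  [len(B.val) + 17]
5. n3.wid = "qv"  [terminal]
6. n4.cnt = 12  [terminal]
7. n5.val = 16  [terminal]
8. n2.lim = "nm"  ["nm"]
9. n7.wid = "np"  [terminal]
10. n8.val = -9  [terminal]
11. n6.lab = 16  [e.val * -2 - 2]
12. n6.key = 1  [e.val * 3 + 28]
13. n6.cnt = false  [e.val > -9]
14. n6.env = -5  [e.val + 4]
15. n1.env = 11  [S.env + 16]
16. n10.val = true  [true]
17. n10.live = "yy"  ["yy"]
18. n10.fin = -8  [-8]
19. n11.wid = "ux"  [terminal]
20. n12.acc = 11  [terminal]
21. n10.cnt = -4  [C.fin + 4]
22. n13.fin = 27  [C.cnt + 31]
23. n14.val = 13  [terminal]
24. n15.cnt = 18  [terminal]
25. n16.cnt = 29  [terminal]
26. n13.lim = "yk"  ["yk"]
27. n9.lab = 9  [C.cnt * 3 + 21]
28. n9.key = 14  [C.cnt * 2 + 22]
29. n9.cnt = true  [true]
30. n9.env = 7  [C.cnt + 11]
31. n17.fin = 1  [S₁.key - 13]
32. n18.key = false  [A.fin > 1]
33. n18.sig = false  [A.fin > 1]
34. n18.val = "my"  ["my"]
35. n19.cnt = 7  [terminal]
36. n18.env = -5  [-5]
37. n20.val = false  [A.fin > 1]
38. n20.live = "wu"  ["wu"]
39. n20.fin = 9  [A.fin + 8]
40. n21.wid = "kp"  [terminal]
41. n20.cnt = -4  [C.fin - 13]
42. n22.val = false  [C₀.cnt > -4]
43. n22.live = "yz"  ["yz"]
44. n22.fin = 3  [C₀.cnt + 7]
45. n23.cnt = 10  [terminal]
46. n24.val = 2  [terminal]
47. n22.cnt = 20  [e.val * 3 + 14]
48. n17.lim = "zp"  ["zp"]
49. n0.lab = 18  [S₁.env + S₁.key - 3]
50. n0.key = 17  [(if S₁.cnt then S₁.env else S₁.key) + 10]
51. n0.cnt = true  [S₁.env == 7]
52. n0.env = 9  [S₁.key * 2 - 19]

3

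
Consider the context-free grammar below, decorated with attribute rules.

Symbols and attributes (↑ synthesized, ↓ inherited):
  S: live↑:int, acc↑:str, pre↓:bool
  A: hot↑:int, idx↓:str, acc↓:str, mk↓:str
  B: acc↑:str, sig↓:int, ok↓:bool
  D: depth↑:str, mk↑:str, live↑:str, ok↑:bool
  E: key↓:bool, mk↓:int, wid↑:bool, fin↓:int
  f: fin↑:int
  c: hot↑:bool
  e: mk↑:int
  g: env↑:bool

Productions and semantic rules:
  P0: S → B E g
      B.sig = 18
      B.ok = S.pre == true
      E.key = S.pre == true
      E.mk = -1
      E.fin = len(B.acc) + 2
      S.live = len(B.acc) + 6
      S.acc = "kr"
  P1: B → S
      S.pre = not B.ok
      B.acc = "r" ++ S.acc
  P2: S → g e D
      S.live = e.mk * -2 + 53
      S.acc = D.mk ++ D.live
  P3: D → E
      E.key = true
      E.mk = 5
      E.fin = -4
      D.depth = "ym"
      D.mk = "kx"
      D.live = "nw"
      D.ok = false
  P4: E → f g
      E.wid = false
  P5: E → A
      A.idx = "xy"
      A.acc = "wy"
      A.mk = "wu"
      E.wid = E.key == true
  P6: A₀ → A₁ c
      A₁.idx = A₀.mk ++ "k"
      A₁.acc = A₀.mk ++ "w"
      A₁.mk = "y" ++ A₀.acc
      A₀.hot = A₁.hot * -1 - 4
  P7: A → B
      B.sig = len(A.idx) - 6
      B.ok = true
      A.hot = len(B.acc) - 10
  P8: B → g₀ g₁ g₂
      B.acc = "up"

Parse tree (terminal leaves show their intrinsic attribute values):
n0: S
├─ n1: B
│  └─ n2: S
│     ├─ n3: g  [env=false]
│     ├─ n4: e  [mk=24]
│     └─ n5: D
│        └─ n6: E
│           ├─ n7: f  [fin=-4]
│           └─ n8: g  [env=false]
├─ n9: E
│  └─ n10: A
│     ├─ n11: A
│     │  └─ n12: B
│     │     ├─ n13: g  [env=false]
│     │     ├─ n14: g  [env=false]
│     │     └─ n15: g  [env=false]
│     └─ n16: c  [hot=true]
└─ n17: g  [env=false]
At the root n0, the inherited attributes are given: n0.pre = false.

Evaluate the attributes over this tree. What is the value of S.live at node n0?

11

1. n0.pre = false  [given at root]
2. n1.sig = 18  [18]
3. n1.ok = false  [S.pre == true]
4. n2.pre = true  [not B.ok]
5. n3.env = false  [terminal]
6. n4.mk = 24  [terminal]
7. n6.key = true  [true]
8. n6.mk = 5  [5]
9. n6.fin = -4  [-4]
10. n7.fin = -4  [terminal]
11. n8.env = false  [terminal]
12. n6.wid = false  [false]
13. n5.depth = "ym"  ["ym"]
14. n5.mk = "kx"  ["kx"]
15. n5.live = "nw"  ["nw"]
16. n5.ok = false  [false]
17. n2.live = 5  [e.mk * -2 + 53]
18. n2.acc = "kxnw"  [D.mk ++ D.live]
19. n1.acc = "rkxnw"  ["r" ++ S.acc]
20. n9.key = false  [S.pre == true]
21. n9.mk = -1  [-1]
22. n9.fin = 7  [len(B.acc) + 2]
23. n10.idx = "xy"  ["xy"]
24. n10.acc = "wy"  ["wy"]
25. n10.mk = "wu"  ["wu"]
26. n11.idx = "wuk"  [A₀.mk ++ "k"]
27. n11.acc = "wuw"  [A₀.mk ++ "w"]
28. n11.mk = "ywy"  ["y" ++ A₀.acc]
29. n12.sig = -3  [len(A.idx) - 6]
30. n12.ok = true  [true]
31. n13.env = false  [terminal]
32. n14.env = false  [terminal]
33. n15.env = false  [terminal]
34. n12.acc = "up"  ["up"]
35. n11.hot = -8  [len(B.acc) - 10]
36. n16.hot = true  [terminal]
37. n10.hot = 4  [A₁.hot * -1 - 4]
38. n9.wid = false  [E.key == true]
39. n17.env = false  [terminal]
40. n0.live = 11  [len(B.acc) + 6]
41. n0.acc = "kr"  ["kr"]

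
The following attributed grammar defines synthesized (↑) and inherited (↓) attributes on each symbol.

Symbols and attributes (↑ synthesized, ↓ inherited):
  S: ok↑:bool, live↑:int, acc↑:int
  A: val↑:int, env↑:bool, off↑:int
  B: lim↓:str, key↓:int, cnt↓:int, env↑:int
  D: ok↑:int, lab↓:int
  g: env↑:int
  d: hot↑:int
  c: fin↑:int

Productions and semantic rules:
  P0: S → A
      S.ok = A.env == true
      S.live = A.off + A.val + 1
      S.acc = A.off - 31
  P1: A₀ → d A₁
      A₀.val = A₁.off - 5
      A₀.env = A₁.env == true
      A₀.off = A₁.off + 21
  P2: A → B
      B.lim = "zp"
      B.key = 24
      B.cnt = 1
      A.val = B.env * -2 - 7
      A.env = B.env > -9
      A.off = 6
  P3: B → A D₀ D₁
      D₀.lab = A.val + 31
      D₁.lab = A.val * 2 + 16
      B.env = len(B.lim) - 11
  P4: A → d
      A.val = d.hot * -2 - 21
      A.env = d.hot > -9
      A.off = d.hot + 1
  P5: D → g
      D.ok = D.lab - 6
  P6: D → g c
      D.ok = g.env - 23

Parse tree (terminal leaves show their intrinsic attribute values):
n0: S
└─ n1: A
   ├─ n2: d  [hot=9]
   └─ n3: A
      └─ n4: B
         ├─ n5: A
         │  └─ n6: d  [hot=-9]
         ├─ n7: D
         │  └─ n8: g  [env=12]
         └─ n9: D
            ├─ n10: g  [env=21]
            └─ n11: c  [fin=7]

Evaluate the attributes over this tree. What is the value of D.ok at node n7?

1. n2.hot = 9  [terminal]
2. n4.lim = "zp"  ["zp"]
3. n4.key = 24  [24]
4. n4.cnt = 1  [1]
5. n6.hot = -9  [terminal]
6. n5.val = -3  [d.hot * -2 - 21]
7. n5.env = false  [d.hot > -9]
8. n5.off = -8  [d.hot + 1]
9. n7.lab = 28  [A.val + 31]
10. n8.env = 12  [terminal]
11. n7.ok = 22  [D.lab - 6]
12. n9.lab = 10  [A.val * 2 + 16]
13. n10.env = 21  [terminal]
14. n11.fin = 7  [terminal]
15. n9.ok = -2  [g.env - 23]
16. n4.env = -9  [len(B.lim) - 11]
17. n3.val = 11  [B.env * -2 - 7]
18. n3.env = false  [B.env > -9]
19. n3.off = 6  [6]
20. n1.val = 1  [A₁.off - 5]
21. n1.env = false  [A₁.env == true]
22. n1.off = 27  [A₁.off + 21]
23. n0.ok = false  [A.env == true]
24. n0.live = 29  [A.off + A.val + 1]
25. n0.acc = -4  [A.off - 31]

22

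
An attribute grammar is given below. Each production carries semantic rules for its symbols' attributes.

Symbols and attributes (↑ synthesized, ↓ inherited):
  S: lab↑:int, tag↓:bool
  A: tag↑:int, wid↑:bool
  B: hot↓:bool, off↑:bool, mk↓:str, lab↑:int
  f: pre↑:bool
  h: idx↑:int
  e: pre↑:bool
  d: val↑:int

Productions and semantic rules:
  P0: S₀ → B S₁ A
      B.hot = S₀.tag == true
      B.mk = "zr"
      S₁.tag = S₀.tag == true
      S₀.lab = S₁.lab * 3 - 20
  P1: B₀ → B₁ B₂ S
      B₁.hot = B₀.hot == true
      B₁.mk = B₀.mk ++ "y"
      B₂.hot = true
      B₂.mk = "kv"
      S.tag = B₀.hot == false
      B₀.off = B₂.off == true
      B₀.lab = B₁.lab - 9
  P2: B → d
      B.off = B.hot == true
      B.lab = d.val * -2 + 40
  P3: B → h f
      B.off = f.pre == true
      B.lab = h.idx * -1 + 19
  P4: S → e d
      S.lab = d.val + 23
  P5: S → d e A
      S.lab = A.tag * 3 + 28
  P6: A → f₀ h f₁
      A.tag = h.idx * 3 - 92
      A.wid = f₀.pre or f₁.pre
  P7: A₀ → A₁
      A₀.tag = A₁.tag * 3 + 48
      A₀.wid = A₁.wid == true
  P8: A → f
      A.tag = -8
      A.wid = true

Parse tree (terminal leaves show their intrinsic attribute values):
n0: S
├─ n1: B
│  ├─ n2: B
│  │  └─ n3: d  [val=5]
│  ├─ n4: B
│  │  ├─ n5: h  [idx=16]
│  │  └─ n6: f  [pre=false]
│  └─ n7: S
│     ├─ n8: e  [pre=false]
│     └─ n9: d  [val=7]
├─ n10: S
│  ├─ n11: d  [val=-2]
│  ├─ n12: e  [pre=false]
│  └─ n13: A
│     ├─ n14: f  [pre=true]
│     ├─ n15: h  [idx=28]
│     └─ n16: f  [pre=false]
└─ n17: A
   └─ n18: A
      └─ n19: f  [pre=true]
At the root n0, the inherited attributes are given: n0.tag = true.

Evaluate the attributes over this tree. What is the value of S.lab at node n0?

-8

1. n0.tag = true  [given at root]
2. n1.hot = true  [S₀.tag == true]
3. n1.mk = "zr"  ["zr"]
4. n2.hot = true  [B₀.hot == true]
5. n2.mk = "zry"  [B₀.mk ++ "y"]
6. n3.val = 5  [terminal]
7. n2.off = true  [B.hot == true]
8. n2.lab = 30  [d.val * -2 + 40]
9. n4.hot = true  [true]
10. n4.mk = "kv"  ["kv"]
11. n5.idx = 16  [terminal]
12. n6.pre = false  [terminal]
13. n4.off = false  [f.pre == true]
14. n4.lab = 3  [h.idx * -1 + 19]
15. n7.tag = false  [B₀.hot == false]
16. n8.pre = false  [terminal]
17. n9.val = 7  [terminal]
18. n7.lab = 30  [d.val + 23]
19. n1.off = false  [B₂.off == true]
20. n1.lab = 21  [B₁.lab - 9]
21. n10.tag = true  [S₀.tag == true]
22. n11.val = -2  [terminal]
23. n12.pre = false  [terminal]
24. n14.pre = true  [terminal]
25. n15.idx = 28  [terminal]
26. n16.pre = false  [terminal]
27. n13.tag = -8  [h.idx * 3 - 92]
28. n13.wid = true  [f₀.pre or f₁.pre]
29. n10.lab = 4  [A.tag * 3 + 28]
30. n19.pre = true  [terminal]
31. n18.tag = -8  [-8]
32. n18.wid = true  [true]
33. n17.tag = 24  [A₁.tag * 3 + 48]
34. n17.wid = true  [A₁.wid == true]
35. n0.lab = -8  [S₁.lab * 3 - 20]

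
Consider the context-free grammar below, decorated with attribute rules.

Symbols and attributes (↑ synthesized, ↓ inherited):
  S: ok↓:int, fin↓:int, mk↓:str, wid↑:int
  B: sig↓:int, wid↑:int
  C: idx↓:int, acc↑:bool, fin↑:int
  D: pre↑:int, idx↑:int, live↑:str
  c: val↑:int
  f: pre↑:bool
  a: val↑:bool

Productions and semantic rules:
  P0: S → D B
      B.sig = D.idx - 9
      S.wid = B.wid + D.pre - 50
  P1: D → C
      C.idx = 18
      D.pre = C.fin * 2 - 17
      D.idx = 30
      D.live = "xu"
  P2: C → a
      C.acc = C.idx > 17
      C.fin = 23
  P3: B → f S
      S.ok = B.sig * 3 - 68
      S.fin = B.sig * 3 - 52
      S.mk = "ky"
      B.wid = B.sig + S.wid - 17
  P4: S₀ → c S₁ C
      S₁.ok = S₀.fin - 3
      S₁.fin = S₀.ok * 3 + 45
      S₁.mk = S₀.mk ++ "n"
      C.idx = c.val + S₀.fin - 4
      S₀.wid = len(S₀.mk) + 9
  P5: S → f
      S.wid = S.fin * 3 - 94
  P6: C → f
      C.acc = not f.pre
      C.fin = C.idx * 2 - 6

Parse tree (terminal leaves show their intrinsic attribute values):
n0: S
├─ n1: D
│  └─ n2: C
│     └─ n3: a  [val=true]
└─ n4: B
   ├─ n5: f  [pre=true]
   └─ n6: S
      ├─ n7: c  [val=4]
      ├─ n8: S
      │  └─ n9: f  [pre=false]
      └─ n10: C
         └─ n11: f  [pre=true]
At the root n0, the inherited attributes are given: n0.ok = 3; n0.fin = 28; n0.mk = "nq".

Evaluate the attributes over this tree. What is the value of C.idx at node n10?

1. n0.ok = 3  [given at root]
2. n0.fin = 28  [given at root]
3. n0.mk = "nq"  [given at root]
4. n2.idx = 18  [18]
5. n3.val = true  [terminal]
6. n2.acc = true  [C.idx > 17]
7. n2.fin = 23  [23]
8. n1.pre = 29  [C.fin * 2 - 17]
9. n1.idx = 30  [30]
10. n1.live = "xu"  ["xu"]
11. n4.sig = 21  [D.idx - 9]
12. n5.pre = true  [terminal]
13. n6.ok = -5  [B.sig * 3 - 68]
14. n6.fin = 11  [B.sig * 3 - 52]
15. n6.mk = "ky"  ["ky"]
16. n7.val = 4  [terminal]
17. n8.ok = 8  [S₀.fin - 3]
18. n8.fin = 30  [S₀.ok * 3 + 45]
19. n8.mk = "kyn"  [S₀.mk ++ "n"]
20. n9.pre = false  [terminal]
21. n8.wid = -4  [S.fin * 3 - 94]
22. n10.idx = 11  [c.val + S₀.fin - 4]
23. n11.pre = true  [terminal]
24. n10.acc = false  [not f.pre]
25. n10.fin = 16  [C.idx * 2 - 6]
26. n6.wid = 11  [len(S₀.mk) + 9]
27. n4.wid = 15  [B.sig + S.wid - 17]
28. n0.wid = -6  [B.wid + D.pre - 50]

11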